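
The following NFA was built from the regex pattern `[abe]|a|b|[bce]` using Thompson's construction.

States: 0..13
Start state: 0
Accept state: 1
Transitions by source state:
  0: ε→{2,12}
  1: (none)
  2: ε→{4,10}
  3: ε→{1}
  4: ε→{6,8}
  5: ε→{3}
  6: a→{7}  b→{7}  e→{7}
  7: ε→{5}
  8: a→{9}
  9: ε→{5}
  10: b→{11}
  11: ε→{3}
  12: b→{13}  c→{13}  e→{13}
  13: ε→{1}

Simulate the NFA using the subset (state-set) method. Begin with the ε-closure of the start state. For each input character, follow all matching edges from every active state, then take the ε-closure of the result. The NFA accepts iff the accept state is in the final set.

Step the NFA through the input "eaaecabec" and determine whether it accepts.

initial (ε-close {0}): {0,2,4,6,8,10,12}
'e' @ 1: {1,3,5,7,13}  [accepting]
'a' @ 2: {}  — no active states
rest 'aecabec' ignored (set empty)
final: {}; accept 1 not in set

Answer: REJECT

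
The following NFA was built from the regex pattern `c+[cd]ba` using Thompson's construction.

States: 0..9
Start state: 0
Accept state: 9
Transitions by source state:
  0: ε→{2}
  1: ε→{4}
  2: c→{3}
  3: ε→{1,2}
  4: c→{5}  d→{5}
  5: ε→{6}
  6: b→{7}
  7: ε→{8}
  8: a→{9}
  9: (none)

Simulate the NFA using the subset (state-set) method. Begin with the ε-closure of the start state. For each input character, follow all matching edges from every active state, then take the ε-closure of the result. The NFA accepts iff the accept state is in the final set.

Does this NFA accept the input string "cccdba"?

Answer: ACCEPT

Steps:
start: ε-closure({0}) = {0,2}
'c' @ 1: {1,2,3,4}
'c' @ 2: {1,2,3,4,5,6}
'c' @ 3: {1,2,3,4,5,6}
'd' @ 4: {5,6}
'b' @ 5: {7,8}
'a' @ 6: {9}  ✓accept
end set {9} — state 9 in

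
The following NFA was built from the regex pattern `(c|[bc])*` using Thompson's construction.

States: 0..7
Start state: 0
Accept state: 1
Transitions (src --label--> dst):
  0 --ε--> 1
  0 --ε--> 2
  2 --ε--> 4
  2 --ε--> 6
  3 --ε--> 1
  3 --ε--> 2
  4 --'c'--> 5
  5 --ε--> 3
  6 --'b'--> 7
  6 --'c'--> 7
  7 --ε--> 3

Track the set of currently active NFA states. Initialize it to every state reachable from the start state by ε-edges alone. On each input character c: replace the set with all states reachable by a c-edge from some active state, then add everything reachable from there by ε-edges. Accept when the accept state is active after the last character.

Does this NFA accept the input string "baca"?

S₀ = ε-closure({0}) = {0,1,2,4,6}
'b' @ 1: {1,2,3,4,6,7}  ✓accept
'a' @ 2: {}  — no active states
rest 'ca' ignored (set empty)
final: {}; accept 1 not in set

Answer: REJECT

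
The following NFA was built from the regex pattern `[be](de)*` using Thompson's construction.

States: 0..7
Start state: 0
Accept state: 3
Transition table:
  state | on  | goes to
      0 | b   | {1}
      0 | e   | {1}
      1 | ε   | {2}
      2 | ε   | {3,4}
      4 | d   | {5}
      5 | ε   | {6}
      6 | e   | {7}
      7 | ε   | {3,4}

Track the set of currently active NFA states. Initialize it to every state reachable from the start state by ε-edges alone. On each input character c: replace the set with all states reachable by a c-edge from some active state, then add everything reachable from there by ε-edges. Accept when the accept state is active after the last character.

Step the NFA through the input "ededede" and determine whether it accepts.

initial (ε-close {0}): {0}
'e' @ 1: {1,2,3,4}  [accepting]
'd' @ 2: {5,6}
'e' @ 3: {3,4,7}  [accepting]
'd' @ 4: {5,6}
'e' @ 5: {3,4,7}  [accepting]
'd' @ 6: {5,6}
'e' @ 7: {3,4,7}  [accepting]
end set {3,4,7} — state 3 in

Answer: ACCEPT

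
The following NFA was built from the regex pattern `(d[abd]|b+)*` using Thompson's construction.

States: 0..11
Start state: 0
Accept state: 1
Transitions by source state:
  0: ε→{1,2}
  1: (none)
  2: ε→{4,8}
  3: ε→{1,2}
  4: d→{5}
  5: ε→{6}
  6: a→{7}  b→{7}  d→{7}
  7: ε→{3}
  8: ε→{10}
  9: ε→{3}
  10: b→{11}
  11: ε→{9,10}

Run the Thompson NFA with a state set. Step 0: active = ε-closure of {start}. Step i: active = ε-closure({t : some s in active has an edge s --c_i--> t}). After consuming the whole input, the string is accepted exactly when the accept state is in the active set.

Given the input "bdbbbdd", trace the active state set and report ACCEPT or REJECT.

S₀ = ε-closure({0}) = {0,1,2,4,8,10}
'b' @ 1: {1,2,3,4,8,9,10,11}  [accepting]
'd' @ 2: {5,6}
'b' @ 3: {1,2,3,4,7,8,10}  [accepting]
'b' @ 4: {1,2,3,4,8,9,10,11}  [accepting]
'b' @ 5: {1,2,3,4,8,9,10,11}  [accepting]
'd' @ 6: {5,6}
'd' @ 7: {1,2,3,4,7,8,10}  [accepting]
final: {1,2,3,4,7,8,10}; accept 1 in set

Answer: ACCEPT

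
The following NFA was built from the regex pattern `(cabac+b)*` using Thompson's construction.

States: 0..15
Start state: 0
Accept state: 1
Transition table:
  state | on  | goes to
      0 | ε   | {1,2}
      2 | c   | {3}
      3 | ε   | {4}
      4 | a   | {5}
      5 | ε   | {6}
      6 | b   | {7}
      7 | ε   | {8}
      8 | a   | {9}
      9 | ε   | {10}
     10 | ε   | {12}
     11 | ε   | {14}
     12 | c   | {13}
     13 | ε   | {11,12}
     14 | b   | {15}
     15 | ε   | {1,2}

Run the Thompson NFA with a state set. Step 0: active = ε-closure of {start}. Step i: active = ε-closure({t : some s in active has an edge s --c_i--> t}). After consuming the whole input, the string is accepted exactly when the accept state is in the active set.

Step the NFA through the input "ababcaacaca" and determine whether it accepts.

initial (ε-close {0}): {0,1,2}
'a' @ 1: {}  — state set empty
rest 'babcaacaca' ignored (set empty)
end set {} — state 1 not in

Answer: REJECT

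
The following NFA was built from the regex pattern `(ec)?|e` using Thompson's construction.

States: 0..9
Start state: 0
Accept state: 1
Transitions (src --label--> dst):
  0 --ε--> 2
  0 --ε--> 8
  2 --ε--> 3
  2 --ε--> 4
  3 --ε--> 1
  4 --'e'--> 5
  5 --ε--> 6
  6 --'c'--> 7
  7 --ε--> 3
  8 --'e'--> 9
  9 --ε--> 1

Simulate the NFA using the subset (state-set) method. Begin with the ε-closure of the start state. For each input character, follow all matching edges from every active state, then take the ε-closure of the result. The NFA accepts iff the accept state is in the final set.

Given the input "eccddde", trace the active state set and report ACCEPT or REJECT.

Answer: REJECT

Derivation:
S₀ = ε-closure({0}) = {0,1,2,3,4,8}
'e' @ 1: {1,5,6,9}  ✓accept
'c' @ 2: {1,3,7}  ✓accept
'c' @ 3: {}  — dead — no transitions
rest 'ddde' ignored (set empty)
after full input: {}  (accept=1 not in)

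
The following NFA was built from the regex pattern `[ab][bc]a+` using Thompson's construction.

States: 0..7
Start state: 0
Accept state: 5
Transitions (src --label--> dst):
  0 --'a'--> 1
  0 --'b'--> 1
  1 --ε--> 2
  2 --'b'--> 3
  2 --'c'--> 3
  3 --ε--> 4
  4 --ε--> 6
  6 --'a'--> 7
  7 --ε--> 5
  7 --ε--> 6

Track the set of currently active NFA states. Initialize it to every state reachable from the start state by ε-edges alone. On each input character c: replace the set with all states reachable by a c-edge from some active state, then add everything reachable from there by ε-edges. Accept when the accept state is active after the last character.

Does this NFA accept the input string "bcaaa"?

Answer: ACCEPT

Trace:
S₀ = ε-closure({0}) = {0}
'b' @ 1: {1,2}
'c' @ 2: {3,4,6}
'a' @ 3: {5,6,7}  [accepting]
'a' @ 4: {5,6,7}  [accepting]
'a' @ 5: {5,6,7}  [accepting]
end set {5,6,7} — state 5 in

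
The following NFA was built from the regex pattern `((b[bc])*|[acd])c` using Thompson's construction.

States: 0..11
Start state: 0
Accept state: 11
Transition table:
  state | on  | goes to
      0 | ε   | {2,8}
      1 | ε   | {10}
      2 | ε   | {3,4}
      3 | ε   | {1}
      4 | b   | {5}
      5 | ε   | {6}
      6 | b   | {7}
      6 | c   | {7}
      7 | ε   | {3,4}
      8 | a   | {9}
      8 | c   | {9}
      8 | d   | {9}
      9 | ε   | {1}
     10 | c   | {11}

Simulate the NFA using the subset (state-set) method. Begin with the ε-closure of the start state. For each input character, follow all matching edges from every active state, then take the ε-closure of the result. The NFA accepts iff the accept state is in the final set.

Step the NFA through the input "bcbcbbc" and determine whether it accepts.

Answer: ACCEPT

Derivation:
start: ε-closure({0}) = {0,1,2,3,4,8,10}
'b' @ 1: {5,6}
'c' @ 2: {1,3,4,7,10}
'b' @ 3: {5,6}
'c' @ 4: {1,3,4,7,10}
'b' @ 5: {5,6}
'b' @ 6: {1,3,4,7,10}
'c' @ 7: {11}  (accept∈set)
final: {11}; accept 11 in set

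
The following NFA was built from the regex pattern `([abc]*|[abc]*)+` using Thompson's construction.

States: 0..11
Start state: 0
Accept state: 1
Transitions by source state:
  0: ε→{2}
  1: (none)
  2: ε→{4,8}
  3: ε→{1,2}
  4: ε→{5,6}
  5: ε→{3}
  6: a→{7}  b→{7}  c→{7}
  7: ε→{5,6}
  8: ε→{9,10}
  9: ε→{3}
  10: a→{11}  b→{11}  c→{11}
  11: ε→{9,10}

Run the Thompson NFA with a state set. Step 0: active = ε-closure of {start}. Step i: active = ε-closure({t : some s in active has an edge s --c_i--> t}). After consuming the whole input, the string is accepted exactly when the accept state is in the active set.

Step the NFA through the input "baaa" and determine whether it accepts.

Answer: ACCEPT

Derivation:
start: ε-closure({0}) = {0,1,2,3,4,5,6,8,9,10}
'b' @ 1: {1,2,3,4,5,6,7,8,9,10,11}  (accept∈set)
'a' @ 2: {1,2,3,4,5,6,7,8,9,10,11}  (accept∈set)
'a' @ 3: {1,2,3,4,5,6,7,8,9,10,11}  (accept∈set)
'a' @ 4: {1,2,3,4,5,6,7,8,9,10,11}  (accept∈set)
after full input: {1,2,3,4,5,6,7,8,9,10,11}  (accept=1 in)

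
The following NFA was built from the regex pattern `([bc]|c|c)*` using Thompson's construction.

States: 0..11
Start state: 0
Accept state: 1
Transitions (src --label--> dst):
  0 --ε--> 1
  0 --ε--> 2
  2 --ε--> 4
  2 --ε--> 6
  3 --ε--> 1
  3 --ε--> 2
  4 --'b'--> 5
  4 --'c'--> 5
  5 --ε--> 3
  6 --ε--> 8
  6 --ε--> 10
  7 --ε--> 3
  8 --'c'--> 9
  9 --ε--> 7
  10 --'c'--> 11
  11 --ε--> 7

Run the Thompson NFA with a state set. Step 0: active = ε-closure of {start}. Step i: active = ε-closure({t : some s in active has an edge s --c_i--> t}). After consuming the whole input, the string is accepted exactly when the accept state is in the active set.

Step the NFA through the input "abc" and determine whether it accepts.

S₀ = ε-closure({0}) = {0,1,2,4,6,8,10}
'a' @ 1: {}  — state set empty
rest 'bc' ignored (set empty)
end set {} — state 1 not in

Answer: REJECT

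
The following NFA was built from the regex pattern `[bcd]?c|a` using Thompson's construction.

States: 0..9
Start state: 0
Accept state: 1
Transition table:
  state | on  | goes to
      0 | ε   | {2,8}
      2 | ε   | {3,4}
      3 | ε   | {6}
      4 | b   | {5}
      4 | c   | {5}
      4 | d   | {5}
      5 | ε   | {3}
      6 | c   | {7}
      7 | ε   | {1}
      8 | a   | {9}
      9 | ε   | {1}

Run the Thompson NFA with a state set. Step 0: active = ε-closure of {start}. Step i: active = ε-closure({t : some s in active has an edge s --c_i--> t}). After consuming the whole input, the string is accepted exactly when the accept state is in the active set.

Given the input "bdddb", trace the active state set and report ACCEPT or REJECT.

Answer: REJECT

Trace:
initial (ε-close {0}): {0,2,3,4,6,8}
'b' @ 1: {3,5,6}
'd' @ 2: {}  — no active states
rest 'ddb' ignored (set empty)
end set {} — state 1 not in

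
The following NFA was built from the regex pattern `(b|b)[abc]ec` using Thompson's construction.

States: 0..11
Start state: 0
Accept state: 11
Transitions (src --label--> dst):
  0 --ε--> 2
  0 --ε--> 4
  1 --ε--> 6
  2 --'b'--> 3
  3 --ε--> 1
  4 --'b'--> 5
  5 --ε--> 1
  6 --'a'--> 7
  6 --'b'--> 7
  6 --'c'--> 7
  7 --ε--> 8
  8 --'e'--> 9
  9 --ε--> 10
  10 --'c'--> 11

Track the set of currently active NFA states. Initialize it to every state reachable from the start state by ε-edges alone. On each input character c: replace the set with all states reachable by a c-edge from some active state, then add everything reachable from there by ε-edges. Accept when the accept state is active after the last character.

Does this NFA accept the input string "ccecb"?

Answer: REJECT

Derivation:
S₀ = ε-closure({0}) = {0,2,4}
'c' @ 1: {}  — dead — no transitions
rest 'cecb' ignored (set empty)
final: {}; accept 11 not in set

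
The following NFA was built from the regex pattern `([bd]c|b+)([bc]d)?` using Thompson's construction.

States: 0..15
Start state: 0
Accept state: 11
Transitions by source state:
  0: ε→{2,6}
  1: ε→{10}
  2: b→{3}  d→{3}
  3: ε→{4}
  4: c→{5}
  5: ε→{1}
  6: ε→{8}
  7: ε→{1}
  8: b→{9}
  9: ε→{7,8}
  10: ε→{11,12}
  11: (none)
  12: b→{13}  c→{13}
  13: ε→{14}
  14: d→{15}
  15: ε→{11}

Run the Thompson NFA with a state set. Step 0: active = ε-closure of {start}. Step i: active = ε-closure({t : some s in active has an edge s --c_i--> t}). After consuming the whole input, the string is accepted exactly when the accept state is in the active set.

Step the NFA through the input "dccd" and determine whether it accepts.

Answer: ACCEPT

Trace:
initial (ε-close {0}): {0,2,6,8}
'd' @ 1: {3,4}
'c' @ 2: {1,5,10,11,12}  ✓accept
'c' @ 3: {13,14}
'd' @ 4: {11,15}  ✓accept
end set {11,15} — state 11 in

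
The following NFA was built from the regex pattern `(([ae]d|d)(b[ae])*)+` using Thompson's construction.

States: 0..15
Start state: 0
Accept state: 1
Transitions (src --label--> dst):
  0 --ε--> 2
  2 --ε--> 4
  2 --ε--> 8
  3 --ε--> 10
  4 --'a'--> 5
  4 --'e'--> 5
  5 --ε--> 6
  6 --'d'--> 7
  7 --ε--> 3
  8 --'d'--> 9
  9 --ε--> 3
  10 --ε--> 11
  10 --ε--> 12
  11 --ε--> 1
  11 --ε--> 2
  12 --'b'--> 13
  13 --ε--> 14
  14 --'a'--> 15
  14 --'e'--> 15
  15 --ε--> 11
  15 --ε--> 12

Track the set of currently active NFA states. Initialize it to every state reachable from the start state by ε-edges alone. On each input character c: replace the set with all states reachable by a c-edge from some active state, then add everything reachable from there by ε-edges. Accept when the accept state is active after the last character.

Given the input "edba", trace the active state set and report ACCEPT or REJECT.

Answer: ACCEPT

Steps:
start: ε-closure({0}) = {0,2,4,8}
'e' @ 1: {5,6}
'd' @ 2: {1,2,3,4,7,8,10,11,12}  [accepting]
'b' @ 3: {13,14}
'a' @ 4: {1,2,4,8,11,12,15}  [accepting]
end set {1,2,4,8,11,12,15} — state 1 in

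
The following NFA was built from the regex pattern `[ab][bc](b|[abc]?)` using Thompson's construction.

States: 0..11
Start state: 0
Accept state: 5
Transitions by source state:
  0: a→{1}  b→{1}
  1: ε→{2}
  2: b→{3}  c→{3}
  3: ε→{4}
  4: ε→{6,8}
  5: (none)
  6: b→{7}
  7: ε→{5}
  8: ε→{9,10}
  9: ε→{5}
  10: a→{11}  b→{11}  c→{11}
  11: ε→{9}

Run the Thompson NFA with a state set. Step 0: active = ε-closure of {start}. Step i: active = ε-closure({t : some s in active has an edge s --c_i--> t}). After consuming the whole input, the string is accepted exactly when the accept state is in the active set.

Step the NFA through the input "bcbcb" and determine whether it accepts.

Answer: REJECT

Trace:
initial (ε-close {0}): {0}
'b' @ 1: {1,2}
'c' @ 2: {3,4,5,6,8,9,10}  ✓accept
'b' @ 3: {5,7,9,11}  ✓accept
'c' @ 4: {}  — state set empty
rest 'b' ignored (set empty)
end set {} — state 5 not in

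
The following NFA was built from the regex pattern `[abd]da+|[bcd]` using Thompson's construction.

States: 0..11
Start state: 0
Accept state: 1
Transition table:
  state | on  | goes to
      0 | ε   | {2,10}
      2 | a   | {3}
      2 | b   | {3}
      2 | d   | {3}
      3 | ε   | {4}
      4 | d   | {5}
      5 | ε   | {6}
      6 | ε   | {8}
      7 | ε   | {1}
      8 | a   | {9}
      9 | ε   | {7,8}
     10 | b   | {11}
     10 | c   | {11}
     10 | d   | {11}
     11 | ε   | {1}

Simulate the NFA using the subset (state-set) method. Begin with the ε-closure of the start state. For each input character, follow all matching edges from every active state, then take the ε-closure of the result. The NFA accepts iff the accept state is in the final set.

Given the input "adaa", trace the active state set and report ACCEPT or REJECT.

Answer: ACCEPT

Steps:
S₀ = ε-closure({0}) = {0,2,10}
'a' @ 1: {3,4}
'd' @ 2: {5,6,8}
'a' @ 3: {1,7,8,9}  [accepting]
'a' @ 4: {1,7,8,9}  [accepting]
after full input: {1,7,8,9}  (accept=1 in)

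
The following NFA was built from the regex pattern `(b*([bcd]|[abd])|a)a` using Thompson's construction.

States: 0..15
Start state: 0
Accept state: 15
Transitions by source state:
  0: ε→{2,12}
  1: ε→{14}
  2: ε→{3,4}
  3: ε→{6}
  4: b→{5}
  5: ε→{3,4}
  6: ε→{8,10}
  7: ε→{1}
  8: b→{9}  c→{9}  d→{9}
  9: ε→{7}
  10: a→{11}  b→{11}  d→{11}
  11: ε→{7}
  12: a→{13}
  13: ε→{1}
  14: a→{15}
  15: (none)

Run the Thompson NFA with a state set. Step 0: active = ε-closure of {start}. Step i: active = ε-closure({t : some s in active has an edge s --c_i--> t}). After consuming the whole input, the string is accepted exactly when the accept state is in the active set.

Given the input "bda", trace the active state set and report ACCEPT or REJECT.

Answer: ACCEPT

Trace:
initial (ε-close {0}): {0,2,3,4,6,8,10,12}
'b' @ 1: {1,3,4,5,6,7,8,9,10,11,14}
'd' @ 2: {1,7,9,11,14}
'a' @ 3: {15}  [accepting]
after full input: {15}  (accept=15 in)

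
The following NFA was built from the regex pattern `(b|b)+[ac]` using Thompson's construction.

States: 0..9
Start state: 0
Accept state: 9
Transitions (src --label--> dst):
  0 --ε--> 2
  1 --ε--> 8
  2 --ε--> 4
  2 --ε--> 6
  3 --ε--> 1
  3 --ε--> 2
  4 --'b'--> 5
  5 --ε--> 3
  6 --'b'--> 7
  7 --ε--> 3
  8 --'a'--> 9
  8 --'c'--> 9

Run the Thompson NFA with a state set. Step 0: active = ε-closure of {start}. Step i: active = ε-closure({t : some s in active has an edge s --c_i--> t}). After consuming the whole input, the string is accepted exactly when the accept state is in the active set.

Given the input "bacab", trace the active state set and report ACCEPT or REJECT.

Answer: REJECT

Derivation:
start: ε-closure({0}) = {0,2,4,6}
'b' @ 1: {1,2,3,4,5,6,7,8}
'a' @ 2: {9}  (accept∈set)
'c' @ 3: {}  — no active states
rest 'ab' ignored (set empty)
final: {}; accept 9 not in set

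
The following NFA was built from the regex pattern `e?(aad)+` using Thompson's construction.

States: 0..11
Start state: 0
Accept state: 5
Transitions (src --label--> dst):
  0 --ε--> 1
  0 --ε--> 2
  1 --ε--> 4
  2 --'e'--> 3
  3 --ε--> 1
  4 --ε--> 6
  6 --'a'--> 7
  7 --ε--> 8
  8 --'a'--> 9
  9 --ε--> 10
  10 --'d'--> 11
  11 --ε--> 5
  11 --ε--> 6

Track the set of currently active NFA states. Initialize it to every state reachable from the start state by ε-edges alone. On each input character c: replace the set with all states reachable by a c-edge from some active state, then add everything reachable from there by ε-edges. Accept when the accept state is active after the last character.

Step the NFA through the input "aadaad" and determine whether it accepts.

S₀ = ε-closure({0}) = {0,1,2,4,6}
'a' @ 1: {7,8}
'a' @ 2: {9,10}
'd' @ 3: {5,6,11}  (accept∈set)
'a' @ 4: {7,8}
'a' @ 5: {9,10}
'd' @ 6: {5,6,11}  (accept∈set)
final: {5,6,11}; accept 5 in set

Answer: ACCEPT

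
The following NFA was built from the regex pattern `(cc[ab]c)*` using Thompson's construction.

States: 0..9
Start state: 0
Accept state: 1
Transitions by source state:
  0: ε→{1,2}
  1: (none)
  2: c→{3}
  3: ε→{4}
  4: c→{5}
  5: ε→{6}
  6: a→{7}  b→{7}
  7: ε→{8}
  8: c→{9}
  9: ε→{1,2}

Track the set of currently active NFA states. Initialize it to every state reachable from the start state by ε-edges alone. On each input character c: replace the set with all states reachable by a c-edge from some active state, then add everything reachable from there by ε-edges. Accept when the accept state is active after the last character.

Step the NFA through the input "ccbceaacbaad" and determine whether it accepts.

Answer: REJECT

Derivation:
S₀ = ε-closure({0}) = {0,1,2}
'c' @ 1: {3,4}
'c' @ 2: {5,6}
'b' @ 3: {7,8}
'c' @ 4: {1,2,9}  (accept∈set)
'e' @ 5: {}  — dead — no transitions
rest 'aacbaad' ignored (set empty)
after full input: {}  (accept=1 not in)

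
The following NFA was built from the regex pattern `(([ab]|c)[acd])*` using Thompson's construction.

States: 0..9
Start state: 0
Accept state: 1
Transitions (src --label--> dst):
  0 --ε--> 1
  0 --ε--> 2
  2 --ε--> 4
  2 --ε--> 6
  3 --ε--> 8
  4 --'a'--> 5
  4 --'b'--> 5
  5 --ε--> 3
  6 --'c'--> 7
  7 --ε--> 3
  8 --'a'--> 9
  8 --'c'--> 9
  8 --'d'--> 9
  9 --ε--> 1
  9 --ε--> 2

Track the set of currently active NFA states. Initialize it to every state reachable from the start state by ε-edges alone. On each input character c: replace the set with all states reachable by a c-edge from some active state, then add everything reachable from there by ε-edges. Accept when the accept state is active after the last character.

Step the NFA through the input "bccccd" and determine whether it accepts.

Answer: ACCEPT

Steps:
initial (ε-close {0}): {0,1,2,4,6}
'b' @ 1: {3,5,8}
'c' @ 2: {1,2,4,6,9}  (accept∈set)
'c' @ 3: {3,7,8}
'c' @ 4: {1,2,4,6,9}  (accept∈set)
'c' @ 5: {3,7,8}
'd' @ 6: {1,2,4,6,9}  (accept∈set)
end set {1,2,4,6,9} — state 1 in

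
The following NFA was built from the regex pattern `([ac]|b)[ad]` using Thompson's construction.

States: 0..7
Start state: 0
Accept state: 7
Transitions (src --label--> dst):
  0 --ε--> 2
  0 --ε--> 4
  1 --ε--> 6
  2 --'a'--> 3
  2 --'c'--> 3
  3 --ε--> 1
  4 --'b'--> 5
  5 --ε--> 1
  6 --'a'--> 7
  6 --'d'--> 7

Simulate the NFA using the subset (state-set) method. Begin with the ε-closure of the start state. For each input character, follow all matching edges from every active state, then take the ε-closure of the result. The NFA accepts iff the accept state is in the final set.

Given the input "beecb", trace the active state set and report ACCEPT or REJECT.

S₀ = ε-closure({0}) = {0,2,4}
'b' @ 1: {1,5,6}
'e' @ 2: {}  — state set empty
rest 'ecb' ignored (set empty)
end set {} — state 7 not in

Answer: REJECT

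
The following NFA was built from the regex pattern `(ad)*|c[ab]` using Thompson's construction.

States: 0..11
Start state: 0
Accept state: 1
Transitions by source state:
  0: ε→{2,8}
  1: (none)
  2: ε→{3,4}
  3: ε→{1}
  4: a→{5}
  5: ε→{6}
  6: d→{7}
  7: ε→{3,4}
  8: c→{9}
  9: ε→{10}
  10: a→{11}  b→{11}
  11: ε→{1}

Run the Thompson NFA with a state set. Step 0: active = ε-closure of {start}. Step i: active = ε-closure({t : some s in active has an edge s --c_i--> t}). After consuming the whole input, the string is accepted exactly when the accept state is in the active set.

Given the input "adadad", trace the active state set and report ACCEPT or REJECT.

initial (ε-close {0}): {0,1,2,3,4,8}
'a' @ 1: {5,6}
'd' @ 2: {1,3,4,7}  ✓accept
'a' @ 3: {5,6}
'd' @ 4: {1,3,4,7}  ✓accept
'a' @ 5: {5,6}
'd' @ 6: {1,3,4,7}  ✓accept
after full input: {1,3,4,7}  (accept=1 in)

Answer: ACCEPT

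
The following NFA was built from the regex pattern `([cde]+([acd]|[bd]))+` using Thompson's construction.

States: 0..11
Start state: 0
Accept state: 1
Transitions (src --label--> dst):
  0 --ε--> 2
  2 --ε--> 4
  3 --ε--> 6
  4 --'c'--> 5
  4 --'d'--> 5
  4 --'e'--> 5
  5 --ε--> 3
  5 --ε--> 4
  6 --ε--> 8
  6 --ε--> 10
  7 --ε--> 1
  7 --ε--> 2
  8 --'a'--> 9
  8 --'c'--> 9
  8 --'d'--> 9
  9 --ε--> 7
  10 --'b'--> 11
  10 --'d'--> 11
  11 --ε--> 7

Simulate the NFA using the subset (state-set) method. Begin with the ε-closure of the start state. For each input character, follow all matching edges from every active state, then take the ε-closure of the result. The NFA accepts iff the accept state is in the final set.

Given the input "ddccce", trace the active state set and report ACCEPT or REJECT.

start: ε-closure({0}) = {0,2,4}
'd' @ 1: {3,4,5,6,8,10}
'd' @ 2: {1,2,3,4,5,6,7,8,9,10,11}  ✓accept
'c' @ 3: {1,2,3,4,5,6,7,8,9,10}  ✓accept
'c' @ 4: {1,2,3,4,5,6,7,8,9,10}  ✓accept
'c' @ 5: {1,2,3,4,5,6,7,8,9,10}  ✓accept
'e' @ 6: {3,4,5,6,8,10}
after full input: {3,4,5,6,8,10}  (accept=1 not in)

Answer: REJECT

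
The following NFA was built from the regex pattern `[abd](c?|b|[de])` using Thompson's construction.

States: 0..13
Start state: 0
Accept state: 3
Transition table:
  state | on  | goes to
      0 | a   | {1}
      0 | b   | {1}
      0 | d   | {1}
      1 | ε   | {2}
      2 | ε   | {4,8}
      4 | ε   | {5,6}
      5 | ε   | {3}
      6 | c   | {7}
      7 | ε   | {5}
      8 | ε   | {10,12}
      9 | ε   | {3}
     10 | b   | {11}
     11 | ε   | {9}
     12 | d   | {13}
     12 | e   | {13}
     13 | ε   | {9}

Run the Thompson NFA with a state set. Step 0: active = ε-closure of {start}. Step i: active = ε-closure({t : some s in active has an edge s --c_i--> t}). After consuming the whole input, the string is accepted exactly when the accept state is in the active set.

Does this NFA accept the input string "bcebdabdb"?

initial (ε-close {0}): {0}
'b' @ 1: {1,2,3,4,5,6,8,10,12}  ✓accept
'c' @ 2: {3,5,7}  ✓accept
'e' @ 3: {}  — dead — no transitions
rest 'bdabdb' ignored (set empty)
final: {}; accept 3 not in set

Answer: REJECT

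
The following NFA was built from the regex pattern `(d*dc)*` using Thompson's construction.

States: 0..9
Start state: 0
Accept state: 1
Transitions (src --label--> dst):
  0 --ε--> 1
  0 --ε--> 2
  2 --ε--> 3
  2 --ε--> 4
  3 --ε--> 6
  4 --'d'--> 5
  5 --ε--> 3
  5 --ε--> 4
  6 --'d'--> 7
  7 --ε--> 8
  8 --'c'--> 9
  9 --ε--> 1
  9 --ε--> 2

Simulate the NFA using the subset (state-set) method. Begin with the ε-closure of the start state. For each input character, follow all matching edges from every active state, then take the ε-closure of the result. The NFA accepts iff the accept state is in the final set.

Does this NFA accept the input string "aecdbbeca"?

initial (ε-close {0}): {0,1,2,3,4,6}
'a' @ 1: {}  — state set empty
rest 'ecdbbeca' ignored (set empty)
end set {} — state 1 not in

Answer: REJECT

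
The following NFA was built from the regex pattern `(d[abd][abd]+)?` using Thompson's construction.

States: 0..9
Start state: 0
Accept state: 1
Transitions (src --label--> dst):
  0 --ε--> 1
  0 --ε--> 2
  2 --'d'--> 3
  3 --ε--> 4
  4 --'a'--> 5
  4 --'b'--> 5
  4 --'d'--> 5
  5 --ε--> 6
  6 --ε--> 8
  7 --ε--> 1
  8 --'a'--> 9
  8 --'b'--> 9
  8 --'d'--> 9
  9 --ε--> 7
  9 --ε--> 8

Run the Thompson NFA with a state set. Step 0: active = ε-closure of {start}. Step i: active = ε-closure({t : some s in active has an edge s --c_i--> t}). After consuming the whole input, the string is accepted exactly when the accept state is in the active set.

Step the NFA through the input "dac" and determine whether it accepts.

Answer: REJECT

Trace:
S₀ = ε-closure({0}) = {0,1,2}
'd' @ 1: {3,4}
'a' @ 2: {5,6,8}
'c' @ 3: {}  — no active states
end set {} — state 1 not in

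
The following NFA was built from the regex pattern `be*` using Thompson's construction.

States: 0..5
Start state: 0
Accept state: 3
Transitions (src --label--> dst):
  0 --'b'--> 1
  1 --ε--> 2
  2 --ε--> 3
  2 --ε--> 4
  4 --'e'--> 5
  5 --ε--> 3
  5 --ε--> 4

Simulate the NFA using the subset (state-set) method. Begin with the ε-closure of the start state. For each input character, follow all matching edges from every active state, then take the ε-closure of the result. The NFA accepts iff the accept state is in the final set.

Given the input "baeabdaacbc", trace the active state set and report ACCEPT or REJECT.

Answer: REJECT

Steps:
S₀ = ε-closure({0}) = {0}
'b' @ 1: {1,2,3,4}  (accept∈set)
'a' @ 2: {}  — no active states
rest 'eabdaacbc' ignored (set empty)
after full input: {}  (accept=3 not in)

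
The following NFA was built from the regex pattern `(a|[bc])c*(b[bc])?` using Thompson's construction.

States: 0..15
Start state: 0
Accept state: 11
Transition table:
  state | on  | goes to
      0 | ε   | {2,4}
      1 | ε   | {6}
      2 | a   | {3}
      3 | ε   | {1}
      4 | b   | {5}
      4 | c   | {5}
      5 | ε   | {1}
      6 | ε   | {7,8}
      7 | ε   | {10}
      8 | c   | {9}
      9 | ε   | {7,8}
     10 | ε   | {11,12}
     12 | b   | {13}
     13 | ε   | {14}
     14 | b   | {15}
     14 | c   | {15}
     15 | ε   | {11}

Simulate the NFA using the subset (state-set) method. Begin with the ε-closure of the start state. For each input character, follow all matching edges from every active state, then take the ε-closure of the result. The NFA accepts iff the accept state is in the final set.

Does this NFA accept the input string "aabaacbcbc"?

initial (ε-close {0}): {0,2,4}
'a' @ 1: {1,3,6,7,8,10,11,12}  [accepting]
'a' @ 2: {}  — state set empty
rest 'baacbcbc' ignored (set empty)
after full input: {}  (accept=11 not in)

Answer: REJECT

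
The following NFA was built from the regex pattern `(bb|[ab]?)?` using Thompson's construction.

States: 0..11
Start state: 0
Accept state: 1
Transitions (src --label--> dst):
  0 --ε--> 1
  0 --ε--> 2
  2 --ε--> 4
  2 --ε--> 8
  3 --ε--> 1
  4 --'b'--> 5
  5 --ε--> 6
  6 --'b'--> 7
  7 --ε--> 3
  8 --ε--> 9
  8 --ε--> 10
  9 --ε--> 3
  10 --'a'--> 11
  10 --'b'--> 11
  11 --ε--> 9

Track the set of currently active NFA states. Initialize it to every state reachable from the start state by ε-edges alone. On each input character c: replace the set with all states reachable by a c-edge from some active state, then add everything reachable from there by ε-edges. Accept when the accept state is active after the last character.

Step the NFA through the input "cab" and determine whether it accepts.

initial (ε-close {0}): {0,1,2,3,4,8,9,10}
'c' @ 1: {}  — no active states
rest 'ab' ignored (set empty)
end set {} — state 1 not in

Answer: REJECT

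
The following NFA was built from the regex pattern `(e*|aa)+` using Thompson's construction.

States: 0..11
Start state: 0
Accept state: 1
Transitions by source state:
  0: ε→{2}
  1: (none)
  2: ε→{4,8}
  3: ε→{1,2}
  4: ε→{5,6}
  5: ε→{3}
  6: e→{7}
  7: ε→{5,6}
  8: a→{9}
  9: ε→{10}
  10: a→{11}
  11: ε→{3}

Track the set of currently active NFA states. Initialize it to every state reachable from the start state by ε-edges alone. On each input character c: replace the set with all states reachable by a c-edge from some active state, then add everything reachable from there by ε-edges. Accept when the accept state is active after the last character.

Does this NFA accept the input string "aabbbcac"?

Answer: REJECT

Steps:
S₀ = ε-closure({0}) = {0,1,2,3,4,5,6,8}
'a' @ 1: {9,10}
'a' @ 2: {1,2,3,4,5,6,8,11}  [accepting]
'b' @ 3: {}  — dead — no transitions
rest 'bbcac' ignored (set empty)
end set {} — state 1 not in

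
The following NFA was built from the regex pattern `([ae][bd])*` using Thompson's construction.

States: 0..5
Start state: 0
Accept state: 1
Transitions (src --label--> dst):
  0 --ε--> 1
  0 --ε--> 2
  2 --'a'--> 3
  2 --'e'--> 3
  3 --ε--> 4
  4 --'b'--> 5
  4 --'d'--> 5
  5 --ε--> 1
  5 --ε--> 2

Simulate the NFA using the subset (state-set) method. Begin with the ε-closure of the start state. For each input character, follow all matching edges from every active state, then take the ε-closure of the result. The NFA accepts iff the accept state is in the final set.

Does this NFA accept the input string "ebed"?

Answer: ACCEPT

Derivation:
initial (ε-close {0}): {0,1,2}
'e' @ 1: {3,4}
'b' @ 2: {1,2,5}  ✓accept
'e' @ 3: {3,4}
'd' @ 4: {1,2,5}  ✓accept
final: {1,2,5}; accept 1 in set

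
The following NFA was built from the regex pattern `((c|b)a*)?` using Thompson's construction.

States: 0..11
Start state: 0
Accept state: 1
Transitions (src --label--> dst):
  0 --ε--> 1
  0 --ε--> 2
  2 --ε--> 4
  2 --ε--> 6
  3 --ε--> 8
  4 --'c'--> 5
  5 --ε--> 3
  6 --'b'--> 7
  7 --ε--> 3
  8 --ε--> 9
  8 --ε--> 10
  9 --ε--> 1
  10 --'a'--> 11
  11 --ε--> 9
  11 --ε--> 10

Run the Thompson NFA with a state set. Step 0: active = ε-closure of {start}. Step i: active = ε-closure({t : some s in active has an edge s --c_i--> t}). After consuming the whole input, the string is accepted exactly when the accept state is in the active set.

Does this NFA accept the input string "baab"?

Answer: REJECT

Derivation:
initial (ε-close {0}): {0,1,2,4,6}
'b' @ 1: {1,3,7,8,9,10}  ✓accept
'a' @ 2: {1,9,10,11}  ✓accept
'a' @ 3: {1,9,10,11}  ✓accept
'b' @ 4: {}  — no active states
after full input: {}  (accept=1 not in)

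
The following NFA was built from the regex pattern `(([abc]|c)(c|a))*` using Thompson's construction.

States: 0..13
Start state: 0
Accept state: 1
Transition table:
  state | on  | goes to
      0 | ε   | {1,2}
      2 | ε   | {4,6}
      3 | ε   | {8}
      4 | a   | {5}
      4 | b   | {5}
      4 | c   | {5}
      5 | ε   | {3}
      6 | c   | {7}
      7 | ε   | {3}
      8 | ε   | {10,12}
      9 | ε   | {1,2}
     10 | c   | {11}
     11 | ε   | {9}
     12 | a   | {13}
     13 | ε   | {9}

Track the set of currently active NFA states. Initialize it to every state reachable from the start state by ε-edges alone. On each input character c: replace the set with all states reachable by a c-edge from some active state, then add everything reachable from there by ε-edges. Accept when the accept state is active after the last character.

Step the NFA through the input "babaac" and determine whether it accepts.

Answer: ACCEPT

Steps:
initial (ε-close {0}): {0,1,2,4,6}
'b' @ 1: {3,5,8,10,12}
'a' @ 2: {1,2,4,6,9,13}  (accept∈set)
'b' @ 3: {3,5,8,10,12}
'a' @ 4: {1,2,4,6,9,13}  (accept∈set)
'a' @ 5: {3,5,8,10,12}
'c' @ 6: {1,2,4,6,9,11}  (accept∈set)
final: {1,2,4,6,9,11}; accept 1 in set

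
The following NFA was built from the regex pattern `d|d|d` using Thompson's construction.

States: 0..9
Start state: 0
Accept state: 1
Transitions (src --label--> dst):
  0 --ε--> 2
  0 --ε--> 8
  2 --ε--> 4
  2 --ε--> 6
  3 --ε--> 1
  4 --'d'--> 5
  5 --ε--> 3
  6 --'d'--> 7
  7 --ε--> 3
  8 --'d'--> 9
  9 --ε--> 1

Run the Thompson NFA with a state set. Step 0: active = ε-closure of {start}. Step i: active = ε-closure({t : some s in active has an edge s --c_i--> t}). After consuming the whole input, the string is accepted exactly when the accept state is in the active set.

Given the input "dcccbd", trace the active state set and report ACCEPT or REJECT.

Answer: REJECT

Derivation:
initial (ε-close {0}): {0,2,4,6,8}
'd' @ 1: {1,3,5,7,9}  ✓accept
'c' @ 2: {}  — no active states
rest 'ccbd' ignored (set empty)
after full input: {}  (accept=1 not in)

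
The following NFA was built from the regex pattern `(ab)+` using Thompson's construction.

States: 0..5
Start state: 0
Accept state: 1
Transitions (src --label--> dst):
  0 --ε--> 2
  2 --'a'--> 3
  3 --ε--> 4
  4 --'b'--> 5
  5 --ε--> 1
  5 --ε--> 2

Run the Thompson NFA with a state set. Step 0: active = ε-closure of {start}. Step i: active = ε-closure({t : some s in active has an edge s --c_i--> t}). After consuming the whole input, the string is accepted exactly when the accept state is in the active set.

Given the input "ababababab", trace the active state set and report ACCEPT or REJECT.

start: ε-closure({0}) = {0,2}
'a' @ 1: {3,4}
'b' @ 2: {1,2,5}  (accept∈set)
'a' @ 3: {3,4}
'b' @ 4: {1,2,5}  (accept∈set)
'a' @ 5: {3,4}
'b' @ 6: {1,2,5}  (accept∈set)
'a' @ 7: {3,4}
'b' @ 8: {1,2,5}  (accept∈set)
'a' @ 9: {3,4}
'b' @ 10: {1,2,5}  (accept∈set)
after full input: {1,2,5}  (accept=1 in)

Answer: ACCEPT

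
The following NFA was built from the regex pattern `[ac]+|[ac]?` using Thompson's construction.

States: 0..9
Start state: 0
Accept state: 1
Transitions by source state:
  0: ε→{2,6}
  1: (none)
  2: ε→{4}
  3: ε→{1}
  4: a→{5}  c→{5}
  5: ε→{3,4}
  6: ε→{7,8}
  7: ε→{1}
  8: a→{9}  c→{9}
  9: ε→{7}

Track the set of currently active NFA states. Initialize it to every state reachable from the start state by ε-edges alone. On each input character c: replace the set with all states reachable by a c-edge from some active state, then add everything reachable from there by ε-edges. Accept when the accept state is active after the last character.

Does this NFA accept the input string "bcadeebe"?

initial (ε-close {0}): {0,1,2,4,6,7,8}
'b' @ 1: {}  — state set empty
rest 'cadeebe' ignored (set empty)
after full input: {}  (accept=1 not in)

Answer: REJECT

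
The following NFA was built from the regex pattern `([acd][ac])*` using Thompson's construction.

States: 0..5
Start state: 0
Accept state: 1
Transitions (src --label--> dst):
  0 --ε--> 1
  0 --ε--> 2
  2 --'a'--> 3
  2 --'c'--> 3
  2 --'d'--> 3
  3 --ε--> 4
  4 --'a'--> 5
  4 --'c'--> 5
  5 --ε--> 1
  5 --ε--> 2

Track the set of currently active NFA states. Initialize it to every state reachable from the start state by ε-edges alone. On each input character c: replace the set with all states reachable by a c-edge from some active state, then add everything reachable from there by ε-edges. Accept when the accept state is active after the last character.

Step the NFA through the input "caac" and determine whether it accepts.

Answer: ACCEPT

Derivation:
S₀ = ε-closure({0}) = {0,1,2}
'c' @ 1: {3,4}
'a' @ 2: {1,2,5}  [accepting]
'a' @ 3: {3,4}
'c' @ 4: {1,2,5}  [accepting]
end set {1,2,5} — state 1 in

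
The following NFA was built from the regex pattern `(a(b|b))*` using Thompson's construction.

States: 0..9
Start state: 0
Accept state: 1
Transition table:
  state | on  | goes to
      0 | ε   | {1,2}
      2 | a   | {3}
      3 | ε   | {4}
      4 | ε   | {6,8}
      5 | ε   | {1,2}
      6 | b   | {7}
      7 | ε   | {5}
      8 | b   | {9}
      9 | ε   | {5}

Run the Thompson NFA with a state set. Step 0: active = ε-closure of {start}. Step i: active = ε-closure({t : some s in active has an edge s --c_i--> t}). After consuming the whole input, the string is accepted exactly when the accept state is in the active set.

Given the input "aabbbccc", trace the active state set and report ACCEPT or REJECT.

S₀ = ε-closure({0}) = {0,1,2}
'a' @ 1: {3,4,6,8}
'a' @ 2: {}  — state set empty
rest 'bbbccc' ignored (set empty)
final: {}; accept 1 not in set

Answer: REJECT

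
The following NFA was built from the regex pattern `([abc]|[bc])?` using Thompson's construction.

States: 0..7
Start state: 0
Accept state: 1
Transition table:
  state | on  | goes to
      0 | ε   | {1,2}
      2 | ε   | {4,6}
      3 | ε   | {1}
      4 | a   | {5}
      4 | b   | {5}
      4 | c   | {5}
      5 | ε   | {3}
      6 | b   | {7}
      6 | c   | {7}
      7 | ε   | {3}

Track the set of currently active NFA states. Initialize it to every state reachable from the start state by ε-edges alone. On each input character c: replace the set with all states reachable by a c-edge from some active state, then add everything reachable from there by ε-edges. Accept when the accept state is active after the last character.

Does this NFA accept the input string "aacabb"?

Answer: REJECT

Steps:
initial (ε-close {0}): {0,1,2,4,6}
'a' @ 1: {1,3,5}  [accepting]
'a' @ 2: {}  — no active states
rest 'cabb' ignored (set empty)
end set {} — state 1 not in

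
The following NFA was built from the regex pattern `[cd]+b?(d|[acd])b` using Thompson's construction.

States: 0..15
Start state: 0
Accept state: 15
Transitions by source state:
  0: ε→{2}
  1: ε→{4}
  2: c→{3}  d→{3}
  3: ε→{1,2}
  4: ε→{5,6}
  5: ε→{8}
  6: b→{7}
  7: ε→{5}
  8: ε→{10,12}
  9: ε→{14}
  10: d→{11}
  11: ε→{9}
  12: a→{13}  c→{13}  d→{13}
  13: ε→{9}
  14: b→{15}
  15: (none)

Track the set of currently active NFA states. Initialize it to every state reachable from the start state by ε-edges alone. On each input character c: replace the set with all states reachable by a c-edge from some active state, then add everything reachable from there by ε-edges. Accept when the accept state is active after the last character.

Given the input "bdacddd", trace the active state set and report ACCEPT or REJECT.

initial (ε-close {0}): {0,2}
'b' @ 1: {}  — no active states
rest 'dacddd' ignored (set empty)
final: {}; accept 15 not in set

Answer: REJECT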